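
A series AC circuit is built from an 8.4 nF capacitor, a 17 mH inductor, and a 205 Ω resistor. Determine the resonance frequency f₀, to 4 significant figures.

13.32 kHz

ω₀ = 1/√(LC) = 1/√(0.017 × 8.4e-09) = 83680 rad/s
f₀ = ω₀/(2π) = 13.32 kHz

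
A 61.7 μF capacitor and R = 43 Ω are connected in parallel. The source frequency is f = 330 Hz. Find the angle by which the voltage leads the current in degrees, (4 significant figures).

-79.70°

ω = 2πf = 2073 rad/s
X_C = 1/(ωC) = 7.817 Ω
Parallel: admittances add. Y = 1/R + jωC
Y = (0.02326 + j0.1279) S
|Y| = 0.1300 S → |Z| = 1/|Y| = 7.691 Ω, ∠Z = −∠Y = -79.70°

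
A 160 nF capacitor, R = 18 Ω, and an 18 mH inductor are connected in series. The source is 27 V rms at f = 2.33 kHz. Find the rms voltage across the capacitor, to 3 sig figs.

70.1 V

ω = 2πf = 14640 rad/s
X_L = ωL = 264 Ω
X_C = 1/(ωC) = 427 Ω
Net reactance X = X_L − X_C = -163 Ω
Z = 18.0 − j163 Ω
|Z| = √(18.0² + 163²) = 164 Ω
I = V/|Z| = 164 mA
V_C = I·|Z_C| = 0.164 × 427 = 70.1 V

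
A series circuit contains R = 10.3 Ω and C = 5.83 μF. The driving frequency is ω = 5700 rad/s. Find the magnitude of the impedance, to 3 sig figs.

31.8 Ω

X_C = 1/(ωC) = 30.1 Ω
Z = 10.3 − j30.1 Ω
|Z| = √(10.3² + 30.1²) = 31.8 Ω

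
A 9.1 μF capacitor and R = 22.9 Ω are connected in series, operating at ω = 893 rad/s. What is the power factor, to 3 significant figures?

X_C = 1/(ωC) = 123 Ω
Z = 22.9 − j123 Ω
|Z| = √(22.9² + 123²) = 125 Ω
∠Z = arctan(-123/22.9) = -79.5°
cos φ = cos(-79.5°) = 0.183

0.183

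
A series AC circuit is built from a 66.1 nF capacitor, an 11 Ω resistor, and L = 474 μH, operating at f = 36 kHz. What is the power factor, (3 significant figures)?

ω = 2πf = 226200 rad/s
X_L = ωL = 107 Ω
X_C = 1/(ωC) = 66.9 Ω
Net reactance X = X_L − X_C = 40.3 Ω
Z = 11.0 + j40.3 Ω
|Z| = √(11.0² + 40.3²) = 41.8 Ω
∠Z = arctan(40.3/11.0) = 74.7°
cos φ = cos(74.7°) = 0.263

0.263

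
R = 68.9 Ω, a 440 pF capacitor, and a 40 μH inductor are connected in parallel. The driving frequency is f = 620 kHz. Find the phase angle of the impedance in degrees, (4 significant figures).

ω = 2πf = 3.896e+06 rad/s
X_L = ωL = 155.8 Ω
X_C = 1/(ωC) = 583.4 Ω
Parallel: admittances add. Y = 1/R + 1/(jωL) + jωC
Y = (0.01451 − j0.004703) S
|Y| = 0.01526 S → |Z| = 1/|Y| = 65.54 Ω, ∠Z = −∠Y = 17.96°

17.96°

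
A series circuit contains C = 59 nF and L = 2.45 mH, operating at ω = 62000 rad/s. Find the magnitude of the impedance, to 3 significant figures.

X_L = ωL = 152 Ω
X_C = 1/(ωC) = 273 Ω
Net reactance X = X_L − X_C = -121 Ω
Z = − j121 Ω
|Z| = √(0² + 121²) = 121 Ω

121 Ω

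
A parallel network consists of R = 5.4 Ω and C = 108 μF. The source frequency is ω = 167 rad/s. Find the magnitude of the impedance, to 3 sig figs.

X_C = 1/(ωC) = 55.4 Ω
Parallel: admittances add. Y = 1/R + jωC
Y = (0.185 + j0.0180) S
|Y| = 0.186 S → |Z| = 1/|Y| = 5.37 Ω, ∠Z = −∠Y = -5.56°

5.37 Ω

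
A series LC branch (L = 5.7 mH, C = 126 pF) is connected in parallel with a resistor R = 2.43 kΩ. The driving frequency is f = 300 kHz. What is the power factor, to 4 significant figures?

ω = 2πf = 1.885e+06 rad/s
X_L = ωL = 10740 Ω
X_C = 1/(ωC) = 4210 Ω
Branch 1: Z₁ = R = 2430 Ω
Branch 2 (series LC): Z₂ = j(X_L − X_C) = j6534 Ω
Parallel: Z = Z₁Z₂/(Z₁+Z₂), |Z| = 2278 Ω, ∠Z = 20.40°
cos φ = cos(20.40°) = 0.9373

0.9373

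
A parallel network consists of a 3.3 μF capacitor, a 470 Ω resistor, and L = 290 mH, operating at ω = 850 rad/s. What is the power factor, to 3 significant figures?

X_L = ωL = 246 Ω
X_C = 1/(ωC) = 357 Ω
Parallel: admittances add. Y = 1/R + 1/(jωL) + jωC
Y = (0.00213 − j0.00125) S
|Y| = 0.00247 S → |Z| = 1/|Y| = 405 Ω, ∠Z = −∠Y = 30.5°
cos φ = cos(30.5°) = 0.862

0.862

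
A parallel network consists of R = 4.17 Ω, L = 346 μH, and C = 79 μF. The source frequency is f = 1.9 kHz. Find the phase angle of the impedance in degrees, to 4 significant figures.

-71.11°

ω = 2πf = 11940 rad/s
X_L = ωL = 4.131 Ω
X_C = 1/(ωC) = 1.060 Ω
Parallel: admittances add. Y = 1/R + 1/(jωL) + jωC
Y = (0.2398 + j0.7010) S
|Y| = 0.7409 S → |Z| = 1/|Y| = 1.350 Ω, ∠Z = −∠Y = -71.11°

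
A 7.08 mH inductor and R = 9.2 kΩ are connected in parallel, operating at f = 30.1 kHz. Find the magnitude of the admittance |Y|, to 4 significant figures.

754.7 μS

ω = 2πf = 189100 rad/s
X_L = ωL = 1339 Ω
Parallel: admittances add. Y = 1/R + 1/(jωL)
Y = (0.0001087 − j0.0007468) S
|Y| = 0.0007547 S → |Z| = 1/|Y| = 1325 Ω, ∠Z = −∠Y = 81.72°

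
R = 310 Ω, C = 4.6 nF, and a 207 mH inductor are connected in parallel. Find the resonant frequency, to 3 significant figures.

5.16 kHz

ω₀ = 1/√(LC) = 1/√(0.207 × 4.6e-09) = 32410 rad/s
f₀ = ω₀/(2π) = 5.16 kHz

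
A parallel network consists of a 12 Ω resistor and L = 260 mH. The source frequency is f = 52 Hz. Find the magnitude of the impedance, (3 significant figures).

ω = 2πf = 326.7 rad/s
X_L = ωL = 84.9 Ω
Parallel: admittances add. Y = 1/R + 1/(jωL)
Y = (0.0833 − j0.0118) S
|Y| = 0.0842 S → |Z| = 1/|Y| = 11.9 Ω, ∠Z = −∠Y = 8.04°

11.9 Ω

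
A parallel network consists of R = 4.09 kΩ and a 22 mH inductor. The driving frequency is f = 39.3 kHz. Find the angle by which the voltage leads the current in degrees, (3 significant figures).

37.0°

ω = 2πf = 246900 rad/s
X_L = ωL = 5430 Ω
Parallel: admittances add. Y = 1/R + 1/(jωL)
Y = (0.000244 − j0.000184) S
|Y| = 0.000306 S → |Z| = 1/|Y| = 3270 Ω, ∠Z = −∠Y = 37.0°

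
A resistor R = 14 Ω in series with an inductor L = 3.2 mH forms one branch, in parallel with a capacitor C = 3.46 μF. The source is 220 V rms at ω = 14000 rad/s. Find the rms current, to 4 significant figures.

X_L = ωL = 44.80 Ω
X_C = 1/(ωC) = 20.64 Ω
Branch 1 (R+jX_L): Z₁ = 14.00 + j44.80 Ω, |Z₁| = 46.94 Ω
Branch 2 (−jX_C): Z₂ = −j20.64 Ω
Parallel: Z = Z₁Z₂/(Z₁+Z₂), |Z| = 34.71 Ω, ∠Z = -77.26°
I = V/|Z| = 220/34.71 = 6.339 A

6.339 A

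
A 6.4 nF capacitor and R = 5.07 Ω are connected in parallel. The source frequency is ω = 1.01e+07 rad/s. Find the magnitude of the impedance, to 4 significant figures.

X_C = 1/(ωC) = 15.47 Ω
Parallel: admittances add. Y = 1/R + jωC
Y = (0.1972 + j0.06464) S
|Y| = 0.2076 S → |Z| = 1/|Y| = 4.818 Ω, ∠Z = −∠Y = -18.15°

4.818 Ω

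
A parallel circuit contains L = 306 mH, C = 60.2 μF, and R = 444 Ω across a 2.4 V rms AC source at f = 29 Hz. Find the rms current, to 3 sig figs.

17.6 mA

ω = 2πf = 182.2 rad/s
X_L = ωL = 55.8 Ω
X_C = 1/(ωC) = 91.2 Ω
Parallel: admittances add. Y = 1/R + 1/(jωL) + jωC
Y = (0.00225 − j0.00697) S
|Y| = 0.00732 S → |Z| = 1/|Y| = 137 Ω, ∠Z = −∠Y = 72.1°
I = V/|Z| = 2.4/137 = 17.6 mA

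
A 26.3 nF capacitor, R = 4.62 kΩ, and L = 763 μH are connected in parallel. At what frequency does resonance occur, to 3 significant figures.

35.5 kHz

ω₀ = 1/√(LC) = 1/√(0.000763 × 2.63e-08) = 223200 rad/s
f₀ = ω₀/(2π) = 35.5 kHz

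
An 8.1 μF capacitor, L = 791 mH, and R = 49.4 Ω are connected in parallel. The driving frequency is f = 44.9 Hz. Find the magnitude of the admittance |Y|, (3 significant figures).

ω = 2πf = 282.1 rad/s
X_L = ωL = 223 Ω
X_C = 1/(ωC) = 438 Ω
Parallel: admittances add. Y = 1/R + 1/(jωL) + jωC
Y = (0.0202 − j0.00220) S
|Y| = 0.0204 S → |Z| = 1/|Y| = 49.1 Ω, ∠Z = −∠Y = 6.19°

20.4 mS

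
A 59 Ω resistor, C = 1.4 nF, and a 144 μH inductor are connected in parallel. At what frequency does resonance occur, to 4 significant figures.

ω₀ = 1/√(LC) = 1/√(0.000144 × 1.4e-09) = 2.227e+06 rad/s
f₀ = ω₀/(2π) = 354.5 kHz

354.5 kHz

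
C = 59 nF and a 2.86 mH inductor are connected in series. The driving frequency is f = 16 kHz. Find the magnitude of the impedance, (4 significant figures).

ω = 2πf = 100500 rad/s
X_L = ωL = 287.5 Ω
X_C = 1/(ωC) = 168.6 Ω
Net reactance X = X_L − X_C = 118.9 Ω
Z = j118.9 Ω
|Z| = √(0² + 118.9²) = 118.9 Ω

118.9 Ω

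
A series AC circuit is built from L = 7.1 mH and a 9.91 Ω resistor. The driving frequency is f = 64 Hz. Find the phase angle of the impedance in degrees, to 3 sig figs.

ω = 2πf = 402.1 rad/s
X_L = ωL = 2.86 Ω
Z = 9.91 + j2.86 Ω
|Z| = √(9.91² + 2.86²) = 10.3 Ω
∠Z = arctan(2.86/9.91) = 16.1°

16.1°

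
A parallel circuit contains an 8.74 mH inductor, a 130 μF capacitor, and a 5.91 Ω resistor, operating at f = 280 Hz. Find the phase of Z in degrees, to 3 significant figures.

ω = 2πf = 1759 rad/s
X_L = ωL = 15.4 Ω
X_C = 1/(ωC) = 4.37 Ω
Parallel: admittances add. Y = 1/R + 1/(jωL) + jωC
Y = (0.169 + j0.164) S
|Y| = 0.235 S → |Z| = 1/|Y| = 4.25 Ω, ∠Z = −∠Y = -44.0°

-44.0°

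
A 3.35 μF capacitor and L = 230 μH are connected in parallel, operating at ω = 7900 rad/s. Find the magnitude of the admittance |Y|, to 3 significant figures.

524 mS

X_L = ωL = 1.82 Ω
X_C = 1/(ωC) = 37.8 Ω
Parallel: admittances add. Y = 1/(jωL) + jωC
Y = (0 − j0.524) S
|Y| = 0.524 S → |Z| = 1/|Y| = 1.91 Ω, ∠Z = −∠Y = 90.0°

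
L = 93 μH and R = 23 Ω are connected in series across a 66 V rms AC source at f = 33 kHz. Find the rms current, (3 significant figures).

2.20 A

ω = 2πf = 207300 rad/s
X_L = ωL = 19.3 Ω
Z = 23.0 + j19.3 Ω
|Z| = √(23.0² + 19.3²) = 30.0 Ω
I = V/|Z| = 66/30.0 = 2.20 A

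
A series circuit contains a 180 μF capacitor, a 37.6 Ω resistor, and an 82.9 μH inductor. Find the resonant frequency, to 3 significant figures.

ω₀ = 1/√(LC) = 1/√(8.29e-05 × 0.00018) = 8186 rad/s
f₀ = ω₀/(2π) = 1.30 kHz

1.30 kHz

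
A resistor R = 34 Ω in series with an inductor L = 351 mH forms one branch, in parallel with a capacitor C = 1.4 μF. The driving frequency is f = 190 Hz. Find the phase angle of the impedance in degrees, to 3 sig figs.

ω = 2πf = 1194 rad/s
X_L = ωL = 419 Ω
X_C = 1/(ωC) = 598 Ω
Branch 1 (R+jX_L): Z₁ = 34.0 + j419 Ω, |Z₁| = 420 Ω
Branch 2 (−jX_C): Z₂ = −j598 Ω
Parallel: Z = Z₁Z₂/(Z₁+Z₂), |Z| = 1380 Ω, ∠Z = 74.6°

74.6°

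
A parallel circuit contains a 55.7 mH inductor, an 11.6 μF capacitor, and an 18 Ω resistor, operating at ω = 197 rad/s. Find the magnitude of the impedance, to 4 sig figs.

9.543 Ω

X_L = ωL = 10.97 Ω
X_C = 1/(ωC) = 437.6 Ω
Parallel: admittances add. Y = 1/R + 1/(jωL) + jωC
Y = (0.05556 − j0.08885) S
|Y| = 0.1048 S → |Z| = 1/|Y| = 9.543 Ω, ∠Z = −∠Y = 57.98°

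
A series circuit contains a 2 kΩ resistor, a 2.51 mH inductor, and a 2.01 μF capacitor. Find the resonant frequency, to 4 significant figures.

ω₀ = 1/√(LC) = 1/√(0.00251 × 2.01e-06) = 14080 rad/s
f₀ = ω₀/(2π) = 2.241 kHz

2.241 kHz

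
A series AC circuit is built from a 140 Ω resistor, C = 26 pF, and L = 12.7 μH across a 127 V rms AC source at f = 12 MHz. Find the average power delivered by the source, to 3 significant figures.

ω = 2πf = 7.54e+07 rad/s
X_L = ωL = 958 Ω
X_C = 1/(ωC) = 510 Ω
Net reactance X = X_L − X_C = 447 Ω
Z = 140 + j447 Ω
|Z| = √(140² + 447²) = 469 Ω
∠Z = arctan(447/140) = 72.6°
I = V/|Z| = 271 mA
P = VI cos φ = 127 × 0.271 × cos(72.6°) = 10.3 W

10.3 W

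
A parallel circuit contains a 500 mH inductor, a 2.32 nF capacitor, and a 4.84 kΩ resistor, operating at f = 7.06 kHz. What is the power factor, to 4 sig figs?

0.9630

ω = 2πf = 44360 rad/s
X_L = ωL = 22180 Ω
X_C = 1/(ωC) = 9717 Ω
Parallel: admittances add. Y = 1/R + 1/(jωL) + jωC
Y = (0.0002066 + j5.783e-05) S
|Y| = 0.0002146 S → |Z| = 1/|Y| = 4661 Ω, ∠Z = −∠Y = -15.64°
cos φ = cos(-15.64°) = 0.9630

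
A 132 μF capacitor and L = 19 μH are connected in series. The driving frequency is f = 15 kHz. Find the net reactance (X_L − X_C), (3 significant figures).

ω = 2πf = 94250 rad/s
X_L = ωL = 1.79 Ω
X_C = 1/(ωC) = 0.0804 Ω
X = 1.79 − 0.0804 = 1.71 Ω

1.71 Ω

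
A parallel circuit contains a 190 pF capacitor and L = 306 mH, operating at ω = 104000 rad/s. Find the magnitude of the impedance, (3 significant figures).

85700 Ω

X_L = ωL = 31800 Ω
X_C = 1/(ωC) = 50600 Ω
Parallel: admittances add. Y = 1/(jωL) + jωC
Y = (0 − j1.17e-05) S
|Y| = 1.17e-05 S → |Z| = 1/|Y| = 85700 Ω, ∠Z = −∠Y = 90.0°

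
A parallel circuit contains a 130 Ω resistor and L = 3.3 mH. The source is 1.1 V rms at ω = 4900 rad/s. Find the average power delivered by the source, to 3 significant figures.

X_L = ωL = 16.2 Ω
Parallel: admittances add. Y = 1/R + 1/(jωL)
Y = (0.00769 − j0.0618) S
|Y| = 0.0623 S → |Z| = 1/|Y| = 16.0 Ω, ∠Z = −∠Y = 82.9°
I = V/|Z| = 68.6 mA
P = VI cos φ = 1.1 × 0.0686 × cos(82.9°) = 9.31 mW

9.31 mW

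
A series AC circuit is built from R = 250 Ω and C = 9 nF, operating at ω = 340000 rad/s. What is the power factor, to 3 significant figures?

0.608

X_C = 1/(ωC) = 327 Ω
Z = 250 − j327 Ω
|Z| = √(250² + 327²) = 411 Ω
∠Z = arctan(-327/250) = -52.6°
cos φ = cos(-52.6°) = 0.608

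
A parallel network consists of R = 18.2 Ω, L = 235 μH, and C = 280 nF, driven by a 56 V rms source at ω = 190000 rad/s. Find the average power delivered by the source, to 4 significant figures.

X_L = ωL = 44.65 Ω
X_C = 1/(ωC) = 18.80 Ω
Parallel: admittances add. Y = 1/R + 1/(jωL) + jωC
Y = (0.05495 + j0.03080) S
|Y| = 0.06299 S → |Z| = 1/|Y| = 15.88 Ω, ∠Z = −∠Y = -29.28°
I = V/|Z| = 3.527 A
P = VI cos φ = 56 × 3.527 × cos(-29.28°) = 172.3 W

172.3 W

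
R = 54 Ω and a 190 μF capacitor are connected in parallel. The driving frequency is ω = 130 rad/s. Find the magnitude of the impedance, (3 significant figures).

32.4 Ω

X_C = 1/(ωC) = 40.5 Ω
Parallel: admittances add. Y = 1/R + jωC
Y = (0.0185 + j0.0247) S
|Y| = 0.0309 S → |Z| = 1/|Y| = 32.4 Ω, ∠Z = −∠Y = -53.1°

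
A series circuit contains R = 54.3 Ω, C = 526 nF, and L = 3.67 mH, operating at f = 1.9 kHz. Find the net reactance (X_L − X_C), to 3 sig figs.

-115 Ω

ω = 2πf = 11940 rad/s
X_L = ωL = 43.8 Ω
X_C = 1/(ωC) = 159 Ω
X = 43.8 − 159 = -115 Ω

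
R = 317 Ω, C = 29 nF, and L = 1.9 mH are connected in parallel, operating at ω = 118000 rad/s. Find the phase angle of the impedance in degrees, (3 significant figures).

X_L = ωL = 224 Ω
X_C = 1/(ωC) = 292 Ω
Parallel: admittances add. Y = 1/R + 1/(jωL) + jωC
Y = (0.00315 − j0.00104) S
|Y| = 0.00332 S → |Z| = 1/|Y| = 301 Ω, ∠Z = −∠Y = 18.2°

18.2°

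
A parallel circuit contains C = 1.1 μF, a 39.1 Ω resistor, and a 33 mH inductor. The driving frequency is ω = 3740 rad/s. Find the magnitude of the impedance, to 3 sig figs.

38.6 Ω

X_L = ωL = 123 Ω
X_C = 1/(ωC) = 243 Ω
Parallel: admittances add. Y = 1/R + 1/(jωL) + jωC
Y = (0.0256 − j0.00399) S
|Y| = 0.0259 S → |Z| = 1/|Y| = 38.6 Ω, ∠Z = −∠Y = 8.86°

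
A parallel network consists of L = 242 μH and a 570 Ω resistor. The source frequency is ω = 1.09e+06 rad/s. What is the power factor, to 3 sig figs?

0.420

X_L = ωL = 264 Ω
Parallel: admittances add. Y = 1/R + 1/(jωL)
Y = (0.00175 − j0.00379) S
|Y| = 0.00418 S → |Z| = 1/|Y| = 239 Ω, ∠Z = −∠Y = 65.2°
cos φ = cos(65.2°) = 0.420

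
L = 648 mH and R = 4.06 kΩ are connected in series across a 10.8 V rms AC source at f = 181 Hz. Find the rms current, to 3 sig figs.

2.62 mA

ω = 2πf = 1137 rad/s
X_L = ωL = 737 Ω
Z = 4060 + j737 Ω
|Z| = √(4060² + 737²) = 4130 Ω
I = V/|Z| = 10.8/4130 = 2.62 mA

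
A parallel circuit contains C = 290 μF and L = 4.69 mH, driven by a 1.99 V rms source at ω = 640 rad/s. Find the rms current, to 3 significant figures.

294 mA

X_L = ωL = 3.00 Ω
X_C = 1/(ωC) = 5.39 Ω
Parallel: admittances add. Y = 1/(jωL) + jωC
Y = (0 − j0.148) S
|Y| = 0.148 S → |Z| = 1/|Y| = 6.78 Ω, ∠Z = −∠Y = 90.0°
I = V/|Z| = 1.99/6.78 = 294 mA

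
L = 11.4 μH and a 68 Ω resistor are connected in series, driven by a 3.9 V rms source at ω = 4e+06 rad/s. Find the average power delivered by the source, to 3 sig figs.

154 mW

X_L = ωL = 45.6 Ω
Z = 68.0 + j45.6 Ω
|Z| = √(68.0² + 45.6²) = 81.9 Ω
∠Z = arctan(45.6/68.0) = 33.8°
I = V/|Z| = 47.6 mA
P = VI cos φ = 3.9 × 0.0476 × cos(33.8°) = 154 mW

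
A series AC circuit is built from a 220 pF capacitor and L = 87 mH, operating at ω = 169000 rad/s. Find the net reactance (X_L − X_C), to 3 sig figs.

X_L = ωL = 14700 Ω
X_C = 1/(ωC) = 26900 Ω
X = 14700 − 26900 = -12200 Ω

-12200 Ω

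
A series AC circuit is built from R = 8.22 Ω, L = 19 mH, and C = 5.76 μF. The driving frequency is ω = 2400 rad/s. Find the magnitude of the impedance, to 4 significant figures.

X_L = ωL = 45.60 Ω
X_C = 1/(ωC) = 72.34 Ω
Net reactance X = X_L − X_C = -26.74 Ω
Z = 8.220 − j26.74 Ω
|Z| = √(8.220² + 26.74²) = 27.97 Ω

27.97 Ω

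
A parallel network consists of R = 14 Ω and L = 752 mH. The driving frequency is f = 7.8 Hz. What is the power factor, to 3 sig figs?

0.935

ω = 2πf = 49.01 rad/s
X_L = ωL = 36.9 Ω
Parallel: admittances add. Y = 1/R + 1/(jωL)
Y = (0.0714 − j0.0271) S
|Y| = 0.0764 S → |Z| = 1/|Y| = 13.1 Ω, ∠Z = −∠Y = 20.8°
cos φ = cos(20.8°) = 0.935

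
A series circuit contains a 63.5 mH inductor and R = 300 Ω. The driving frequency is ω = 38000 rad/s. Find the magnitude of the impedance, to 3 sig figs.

X_L = ωL = 2410 Ω
Z = 300 + j2410 Ω
|Z| = √(300² + 2410²) = 2430 Ω

2430 Ω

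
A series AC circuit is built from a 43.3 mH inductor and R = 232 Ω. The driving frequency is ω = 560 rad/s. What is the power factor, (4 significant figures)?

X_L = ωL = 24.25 Ω
Z = 232.0 + j24.25 Ω
|Z| = √(232.0² + 24.25²) = 233.3 Ω
∠Z = arctan(24.25/232.0) = 5.967°
cos φ = cos(5.967°) = 0.9946

0.9946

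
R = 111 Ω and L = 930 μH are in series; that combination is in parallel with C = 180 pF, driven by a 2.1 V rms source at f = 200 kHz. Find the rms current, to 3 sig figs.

1.32 mA

ω = 2πf = 1.257e+06 rad/s
X_L = ωL = 1170 Ω
X_C = 1/(ωC) = 4420 Ω
Branch 1 (R+jX_L): Z₁ = 111 + j1170 Ω, |Z₁| = 1170 Ω
Branch 2 (−jX_C): Z₂ = −j4420 Ω
Parallel: Z = Z₁Z₂/(Z₁+Z₂), |Z| = 1590 Ω, ∠Z = 82.6°
I = V/|Z| = 2.1/1590 = 1.32 mA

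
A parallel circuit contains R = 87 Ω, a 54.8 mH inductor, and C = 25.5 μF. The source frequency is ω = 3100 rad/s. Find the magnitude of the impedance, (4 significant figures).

X_L = ωL = 169.9 Ω
X_C = 1/(ωC) = 12.65 Ω
Parallel: admittances add. Y = 1/R + 1/(jωL) + jωC
Y = (0.01149 + j0.07316) S
|Y| = 0.07406 S → |Z| = 1/|Y| = 13.50 Ω, ∠Z = −∠Y = -81.07°

13.50 Ω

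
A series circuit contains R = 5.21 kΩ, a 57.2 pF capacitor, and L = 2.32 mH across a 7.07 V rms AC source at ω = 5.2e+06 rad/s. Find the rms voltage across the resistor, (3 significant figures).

3.63 V

X_L = ωL = 12100 Ω
X_C = 1/(ωC) = 3360 Ω
Net reactance X = X_L − X_C = 8700 Ω
Z = 5210 + j8700 Ω
|Z| = √(5210² + 8700²) = 10100 Ω
I = V/|Z| = 697 μA
V_R = I·|Z_R| = 0.000697 × 5210 = 3.63 V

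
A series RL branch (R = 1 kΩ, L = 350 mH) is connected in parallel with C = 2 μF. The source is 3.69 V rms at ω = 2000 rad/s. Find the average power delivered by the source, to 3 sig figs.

9.14 mW

X_L = ωL = 700 Ω
X_C = 1/(ωC) = 250 Ω
Branch 1 (R+jX_L): Z₁ = 1000 + j700 Ω, |Z₁| = 1220 Ω
Branch 2 (−jX_C): Z₂ = −j250 Ω
Parallel: Z = Z₁Z₂/(Z₁+Z₂), |Z| = 278 Ω, ∠Z = -79.2°
I = V/|Z| = 13.3 mA
P = VI cos φ = 3.69 × 0.0133 × cos(-79.2°) = 9.14 mW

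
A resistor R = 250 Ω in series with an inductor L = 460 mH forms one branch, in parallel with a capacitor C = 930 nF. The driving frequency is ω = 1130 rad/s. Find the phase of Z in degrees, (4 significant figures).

34.24°

X_L = ωL = 519.8 Ω
X_C = 1/(ωC) = 951.6 Ω
Branch 1 (R+jX_L): Z₁ = 250.0 + j519.8 Ω, |Z₁| = 576.8 Ω
Branch 2 (−jX_C): Z₂ = −j951.6 Ω
Parallel: Z = Z₁Z₂/(Z₁+Z₂), |Z| = 1100 Ω, ∠Z = 34.24°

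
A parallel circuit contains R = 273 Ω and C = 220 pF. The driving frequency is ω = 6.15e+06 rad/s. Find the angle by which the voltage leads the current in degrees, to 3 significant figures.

X_C = 1/(ωC) = 739 Ω
Parallel: admittances add. Y = 1/R + jωC
Y = (0.00366 + j0.00135) S
|Y| = 0.00390 S → |Z| = 1/|Y| = 256 Ω, ∠Z = −∠Y = -20.3°

-20.3°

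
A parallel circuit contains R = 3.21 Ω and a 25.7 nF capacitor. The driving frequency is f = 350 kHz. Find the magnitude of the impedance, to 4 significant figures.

ω = 2πf = 2.199e+06 rad/s
X_C = 1/(ωC) = 17.69 Ω
Parallel: admittances add. Y = 1/R + jωC
Y = (0.3115 + j0.05652) S
|Y| = 0.3166 S → |Z| = 1/|Y| = 3.158 Ω, ∠Z = −∠Y = -10.28°

3.158 Ω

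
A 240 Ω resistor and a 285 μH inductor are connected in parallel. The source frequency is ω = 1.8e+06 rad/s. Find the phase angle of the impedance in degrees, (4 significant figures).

X_L = ωL = 513.0 Ω
Parallel: admittances add. Y = 1/R + 1/(jωL)
Y = (0.004167 − j0.001949) S
|Y| = 0.004600 S → |Z| = 1/|Y| = 217.4 Ω, ∠Z = −∠Y = 25.07°

25.07°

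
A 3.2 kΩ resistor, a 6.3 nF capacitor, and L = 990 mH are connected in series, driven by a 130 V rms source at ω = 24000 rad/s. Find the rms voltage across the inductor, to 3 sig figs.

X_L = ωL = 23800 Ω
X_C = 1/(ωC) = 6610 Ω
Net reactance X = X_L − X_C = 17100 Ω
Z = 3200 + j17100 Ω
|Z| = √(3200² + 17100²) = 17400 Ω
I = V/|Z| = 7.45 mA
V_L = I·|Z_L| = 0.00745 × 23800 = 177 V

177 V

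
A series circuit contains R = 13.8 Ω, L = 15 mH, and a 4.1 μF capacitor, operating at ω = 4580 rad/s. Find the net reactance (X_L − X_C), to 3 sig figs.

15.4 Ω

X_L = ωL = 68.7 Ω
X_C = 1/(ωC) = 53.3 Ω
X = 68.7 − 53.3 = 15.4 Ω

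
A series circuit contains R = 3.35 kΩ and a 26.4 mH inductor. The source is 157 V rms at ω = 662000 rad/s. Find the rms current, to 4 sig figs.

8.823 mA

X_L = ωL = 17480 Ω
Z = 3350 + j17480 Ω
|Z| = √(3350² + 17480²) = 17790 Ω
I = V/|Z| = 157/17790 = 8.823 mA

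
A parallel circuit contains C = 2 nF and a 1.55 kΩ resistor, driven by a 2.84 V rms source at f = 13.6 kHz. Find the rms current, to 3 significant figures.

ω = 2πf = 85450 rad/s
X_C = 1/(ωC) = 5850 Ω
Parallel: admittances add. Y = 1/R + jωC
Y = (0.000645 + j0.000171) S
|Y| = 0.000667 S → |Z| = 1/|Y| = 1500 Ω, ∠Z = −∠Y = -14.8°
I = V/|Z| = 2.84/1500 = 1.90 mA

1.90 mA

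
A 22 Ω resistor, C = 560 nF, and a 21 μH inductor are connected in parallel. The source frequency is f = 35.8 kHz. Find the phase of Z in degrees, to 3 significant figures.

62.1°

ω = 2πf = 224900 rad/s
X_L = ωL = 4.72 Ω
X_C = 1/(ωC) = 7.94 Ω
Parallel: admittances add. Y = 1/R + 1/(jωL) + jωC
Y = (0.0455 − j0.0857) S
|Y| = 0.0970 S → |Z| = 1/|Y| = 10.3 Ω, ∠Z = −∠Y = 62.1°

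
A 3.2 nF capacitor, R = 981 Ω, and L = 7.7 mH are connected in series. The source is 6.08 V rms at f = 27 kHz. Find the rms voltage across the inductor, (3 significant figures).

7.11 V

ω = 2πf = 169600 rad/s
X_L = ωL = 1310 Ω
X_C = 1/(ωC) = 1840 Ω
Net reactance X = X_L − X_C = -536 Ω
Z = 981 − j536 Ω
|Z| = √(981² + 536²) = 1120 Ω
I = V/|Z| = 5.44 mA
V_L = I·|Z_L| = 0.00544 × 1310 = 7.11 V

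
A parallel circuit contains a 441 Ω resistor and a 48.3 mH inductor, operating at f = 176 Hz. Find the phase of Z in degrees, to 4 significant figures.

83.09°

ω = 2πf = 1106 rad/s
X_L = ωL = 53.41 Ω
Parallel: admittances add. Y = 1/R + 1/(jωL)
Y = (0.002268 − j0.01872) S
|Y| = 0.01886 S → |Z| = 1/|Y| = 53.02 Ω, ∠Z = −∠Y = 83.09°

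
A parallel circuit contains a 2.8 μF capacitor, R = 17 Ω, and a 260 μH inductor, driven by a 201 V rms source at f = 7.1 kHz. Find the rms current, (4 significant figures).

ω = 2πf = 44610 rad/s
X_L = ωL = 11.60 Ω
X_C = 1/(ωC) = 8.006 Ω
Parallel: admittances add. Y = 1/R + 1/(jωL) + jωC
Y = (0.05882 + j0.03869) S
|Y| = 0.07041 S → |Z| = 1/|Y| = 14.20 Ω, ∠Z = −∠Y = -33.34°
I = V/|Z| = 201/14.20 = 14.15 A

14.15 A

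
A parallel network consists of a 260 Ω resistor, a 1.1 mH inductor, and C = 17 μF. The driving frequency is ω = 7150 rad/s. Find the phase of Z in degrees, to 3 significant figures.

X_L = ωL = 7.87 Ω
X_C = 1/(ωC) = 8.23 Ω
Parallel: admittances add. Y = 1/R + 1/(jωL) + jωC
Y = (0.00385 − j0.00560) S
|Y| = 0.00679 S → |Z| = 1/|Y| = 147 Ω, ∠Z = −∠Y = 55.5°

55.5°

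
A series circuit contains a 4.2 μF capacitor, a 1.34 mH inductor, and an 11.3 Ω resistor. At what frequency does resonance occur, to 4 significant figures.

ω₀ = 1/√(LC) = 1/√(0.00134 × 4.2e-06) = 13330 rad/s
f₀ = ω₀/(2π) = 2.122 kHz

2.122 kHz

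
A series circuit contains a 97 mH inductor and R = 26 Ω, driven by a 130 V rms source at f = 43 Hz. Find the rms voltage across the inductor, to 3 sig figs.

ω = 2πf = 270.2 rad/s
X_L = ωL = 26.2 Ω
Z = 26.0 + j26.2 Ω
|Z| = √(26.0² + 26.2²) = 36.9 Ω
I = V/|Z| = 3.52 A
V_L = I·|Z_L| = 3.52 × 26.2 = 92.3 V

92.3 V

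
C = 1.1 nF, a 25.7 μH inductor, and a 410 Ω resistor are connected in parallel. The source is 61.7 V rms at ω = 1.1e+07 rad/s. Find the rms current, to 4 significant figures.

X_L = ωL = 282.7 Ω
X_C = 1/(ωC) = 82.64 Ω
Parallel: admittances add. Y = 1/R + 1/(jωL) + jωC
Y = (0.002439 + j0.008563) S
|Y| = 0.008903 S → |Z| = 1/|Y| = 112.3 Ω, ∠Z = −∠Y = -74.10°
I = V/|Z| = 61.7/112.3 = 549.3 mA

549.3 mA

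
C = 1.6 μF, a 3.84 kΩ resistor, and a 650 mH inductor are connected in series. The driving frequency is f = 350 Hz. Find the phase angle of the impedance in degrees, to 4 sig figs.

16.61°

ω = 2πf = 2199 rad/s
X_L = ωL = 1429 Ω
X_C = 1/(ωC) = 284.2 Ω
Net reactance X = X_L − X_C = 1145 Ω
Z = 3840 + j1145 Ω
|Z| = √(3840² + 1145²) = 4007 Ω
∠Z = arctan(1145/3840) = 16.61°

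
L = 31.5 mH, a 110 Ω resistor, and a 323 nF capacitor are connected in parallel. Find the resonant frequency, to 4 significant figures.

ω₀ = 1/√(LC) = 1/√(0.0315 × 3.23e-07) = 9914 rad/s
f₀ = ω₀/(2π) = 1.578 kHz

1.578 kHz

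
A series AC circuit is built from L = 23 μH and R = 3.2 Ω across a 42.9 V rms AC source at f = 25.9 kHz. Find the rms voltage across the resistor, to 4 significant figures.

ω = 2πf = 162700 rad/s
X_L = ωL = 3.743 Ω
Z = 3.200 + j3.743 Ω
|Z| = √(3.200² + 3.743²) = 4.924 Ω
I = V/|Z| = 8.712 A
V_R = I·|Z_R| = 8.712 × 3.200 = 27.88 V

27.88 V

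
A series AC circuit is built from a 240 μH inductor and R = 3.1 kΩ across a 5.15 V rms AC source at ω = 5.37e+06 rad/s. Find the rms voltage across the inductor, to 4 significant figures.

X_L = ωL = 1289 Ω
Z = 3100 + j1289 Ω
|Z| = √(3100² + 1289²) = 3357 Ω
I = V/|Z| = 1.534 mA
V_L = I·|Z_L| = 0.001534 × 1289 = 1.977 V

1.977 V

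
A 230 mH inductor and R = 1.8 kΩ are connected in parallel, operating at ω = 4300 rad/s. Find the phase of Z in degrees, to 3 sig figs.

61.2°

X_L = ωL = 989 Ω
Parallel: admittances add. Y = 1/R + 1/(jωL)
Y = (0.000556 − j0.00101) S
|Y| = 0.00115 S → |Z| = 1/|Y| = 867 Ω, ∠Z = −∠Y = 61.2°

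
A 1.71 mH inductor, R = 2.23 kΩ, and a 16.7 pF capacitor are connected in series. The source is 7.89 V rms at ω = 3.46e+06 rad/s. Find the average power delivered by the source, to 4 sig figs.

1.031 mW

X_L = ωL = 5917 Ω
X_C = 1/(ωC) = 17310 Ω
Net reactance X = X_L − X_C = -11390 Ω
Z = 2230 − j11390 Ω
|Z| = √(2230² + 11390²) = 11610 Ω
∠Z = arctan(-11390/2230) = -78.92°
I = V/|Z| = 679.8 μA
P = VI cos φ = 7.89 × 0.0006798 × cos(-78.92°) = 1.031 mW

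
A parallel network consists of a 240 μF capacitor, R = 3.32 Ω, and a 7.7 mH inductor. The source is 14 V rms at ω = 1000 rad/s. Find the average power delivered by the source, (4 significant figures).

X_L = ωL = 7.700 Ω
X_C = 1/(ωC) = 4.167 Ω
Parallel: admittances add. Y = 1/R + 1/(jωL) + jωC
Y = (0.3012 + j0.1101) S
|Y| = 0.3207 S → |Z| = 1/|Y| = 3.118 Ω, ∠Z = −∠Y = -20.08°
I = V/|Z| = 4.490 A
P = VI cos φ = 14 × 4.490 × cos(-20.08°) = 59.04 W

59.04 W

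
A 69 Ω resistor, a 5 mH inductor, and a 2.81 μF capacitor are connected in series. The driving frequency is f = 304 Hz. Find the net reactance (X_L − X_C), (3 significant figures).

-177 Ω

ω = 2πf = 1910 rad/s
X_L = ωL = 9.55 Ω
X_C = 1/(ωC) = 186 Ω
X = 9.55 − 186 = -177 Ω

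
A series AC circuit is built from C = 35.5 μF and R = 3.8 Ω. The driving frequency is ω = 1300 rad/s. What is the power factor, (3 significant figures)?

X_C = 1/(ωC) = 21.7 Ω
Z = 3.80 − j21.7 Ω
|Z| = √(3.80² + 21.7²) = 22.0 Ω
∠Z = arctan(-21.7/3.80) = -80.1°
cos φ = cos(-80.1°) = 0.173

0.173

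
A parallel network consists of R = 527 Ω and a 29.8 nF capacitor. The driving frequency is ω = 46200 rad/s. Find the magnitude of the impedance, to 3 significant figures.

427 Ω

X_C = 1/(ωC) = 726 Ω
Parallel: admittances add. Y = 1/R + jωC
Y = (0.00190 + j0.00138) S
|Y| = 0.00234 S → |Z| = 1/|Y| = 427 Ω, ∠Z = −∠Y = -36.0°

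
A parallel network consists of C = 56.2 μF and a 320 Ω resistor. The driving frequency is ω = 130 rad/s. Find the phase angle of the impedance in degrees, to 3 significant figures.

X_C = 1/(ωC) = 137 Ω
Parallel: admittances add. Y = 1/R + jωC
Y = (0.00313 + j0.00731) S
|Y| = 0.00795 S → |Z| = 1/|Y| = 126 Ω, ∠Z = −∠Y = -66.8°

-66.8°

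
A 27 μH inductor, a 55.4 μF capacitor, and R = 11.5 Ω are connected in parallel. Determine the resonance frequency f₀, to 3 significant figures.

ω₀ = 1/√(LC) = 1/√(2.7e-05 × 5.54e-05) = 25860 rad/s
f₀ = ω₀/(2π) = 4.12 kHz

4.12 kHz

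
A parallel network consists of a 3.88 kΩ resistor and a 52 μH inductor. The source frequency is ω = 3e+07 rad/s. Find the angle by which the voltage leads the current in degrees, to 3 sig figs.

X_L = ωL = 1560 Ω
Parallel: admittances add. Y = 1/R + 1/(jωL)
Y = (0.000258 − j0.000641) S
|Y| = 0.000691 S → |Z| = 1/|Y| = 1450 Ω, ∠Z = −∠Y = 68.1°

68.1°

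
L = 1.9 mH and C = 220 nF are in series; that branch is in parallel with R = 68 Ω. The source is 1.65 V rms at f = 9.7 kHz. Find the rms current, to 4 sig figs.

ω = 2πf = 60950 rad/s
X_L = ωL = 115.8 Ω
X_C = 1/(ωC) = 74.58 Ω
Branch 1: Z₁ = R = 68.00 Ω
Branch 2 (series LC): Z₂ = j(X_L − X_C) = j41.22 Ω
Parallel: Z = Z₁Z₂/(Z₁+Z₂), |Z| = 35.25 Ω, ∠Z = 58.78°
I = V/|Z| = 1.65/35.25 = 46.81 mA

46.81 mA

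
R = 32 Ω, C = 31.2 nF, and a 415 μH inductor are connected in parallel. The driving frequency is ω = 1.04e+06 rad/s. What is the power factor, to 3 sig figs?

0.720

X_L = ωL = 432 Ω
X_C = 1/(ωC) = 30.8 Ω
Parallel: admittances add. Y = 1/R + 1/(jωL) + jωC
Y = (0.0312 + j0.0301) S
|Y| = 0.0434 S → |Z| = 1/|Y| = 23.0 Ω, ∠Z = −∠Y = -44.0°
cos φ = cos(-44.0°) = 0.720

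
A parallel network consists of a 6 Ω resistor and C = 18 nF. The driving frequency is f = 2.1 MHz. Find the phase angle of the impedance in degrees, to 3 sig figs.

ω = 2πf = 1.319e+07 rad/s
X_C = 1/(ωC) = 4.21 Ω
Parallel: admittances add. Y = 1/R + jωC
Y = (0.167 + j0.238) S
|Y| = 0.290 S → |Z| = 1/|Y| = 3.45 Ω, ∠Z = −∠Y = -54.9°

-54.9°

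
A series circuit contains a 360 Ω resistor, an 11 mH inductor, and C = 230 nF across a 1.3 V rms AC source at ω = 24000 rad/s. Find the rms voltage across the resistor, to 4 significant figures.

X_L = ωL = 264.0 Ω
X_C = 1/(ωC) = 181.2 Ω
Net reactance X = X_L − X_C = 82.84 Ω
Z = 360.0 + j82.84 Ω
|Z| = √(360.0² + 82.84²) = 369.4 Ω
I = V/|Z| = 3.519 mA
V_R = I·|Z_R| = 0.003519 × 360.0 = 1.267 V

1.267 V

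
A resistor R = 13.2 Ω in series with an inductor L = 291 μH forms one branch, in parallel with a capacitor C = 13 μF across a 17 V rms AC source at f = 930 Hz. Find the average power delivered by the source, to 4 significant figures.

21.54 W

ω = 2πf = 5843 rad/s
X_L = ωL = 1.700 Ω
X_C = 1/(ωC) = 13.16 Ω
Branch 1 (R+jX_L): Z₁ = 13.20 + j1.700 Ω, |Z₁| = 13.31 Ω
Branch 2 (−jX_C): Z₂ = −j13.16 Ω
Parallel: Z = Z₁Z₂/(Z₁+Z₂), |Z| = 10.02 Ω, ∠Z = -41.69°
I = V/|Z| = 1.696 A
P = VI cos φ = 17 × 1.696 × cos(-41.69°) = 21.54 W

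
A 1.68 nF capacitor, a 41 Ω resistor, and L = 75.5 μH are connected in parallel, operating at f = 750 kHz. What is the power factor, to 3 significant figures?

ω = 2πf = 4.712e+06 rad/s
X_L = ωL = 356 Ω
X_C = 1/(ωC) = 126 Ω
Parallel: admittances add. Y = 1/R + 1/(jωL) + jωC
Y = (0.0244 + j0.00511) S
|Y| = 0.0249 S → |Z| = 1/|Y| = 40.1 Ω, ∠Z = −∠Y = -11.8°
cos φ = cos(-11.8°) = 0.979

0.979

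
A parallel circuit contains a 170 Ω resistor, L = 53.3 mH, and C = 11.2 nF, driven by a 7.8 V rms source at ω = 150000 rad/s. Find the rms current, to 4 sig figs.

X_L = ωL = 7995 Ω
X_C = 1/(ωC) = 595.2 Ω
Parallel: admittances add. Y = 1/R + 1/(jωL) + jωC
Y = (0.005882 + j0.001555) S
|Y| = 0.006084 S → |Z| = 1/|Y| = 164.4 Ω, ∠Z = −∠Y = -14.81°
I = V/|Z| = 7.8/164.4 = 47.46 mA

47.46 mA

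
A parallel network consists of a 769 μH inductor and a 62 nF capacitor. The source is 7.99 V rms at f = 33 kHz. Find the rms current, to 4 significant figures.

52.60 mA

ω = 2πf = 207300 rad/s
X_L = ωL = 159.4 Ω
X_C = 1/(ωC) = 77.79 Ω
Parallel: admittances add. Y = 1/(jωL) + jωC
Y = (0 + j0.006584) S
|Y| = 0.006584 S → |Z| = 1/|Y| = 151.9 Ω, ∠Z = −∠Y = -90.00°
I = V/|Z| = 7.99/151.9 = 52.60 mA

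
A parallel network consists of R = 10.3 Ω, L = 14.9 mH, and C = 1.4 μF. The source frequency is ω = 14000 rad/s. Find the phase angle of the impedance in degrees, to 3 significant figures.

-8.67°

X_L = ωL = 209 Ω
X_C = 1/(ωC) = 51.0 Ω
Parallel: admittances add. Y = 1/R + 1/(jωL) + jωC
Y = (0.0971 + j0.0148) S
|Y| = 0.0982 S → |Z| = 1/|Y| = 10.2 Ω, ∠Z = −∠Y = -8.67°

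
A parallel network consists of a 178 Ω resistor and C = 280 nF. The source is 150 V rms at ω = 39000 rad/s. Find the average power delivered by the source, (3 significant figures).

126 W

X_C = 1/(ωC) = 91.6 Ω
Parallel: admittances add. Y = 1/R + jωC
Y = (0.00562 + j0.0109) S
|Y| = 0.0123 S → |Z| = 1/|Y| = 81.4 Ω, ∠Z = −∠Y = -62.8°
I = V/|Z| = 1.84 A
P = VI cos φ = 150 × 1.84 × cos(-62.8°) = 126 W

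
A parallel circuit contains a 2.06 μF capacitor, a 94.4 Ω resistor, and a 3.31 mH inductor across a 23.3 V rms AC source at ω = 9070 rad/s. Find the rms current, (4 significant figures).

420.8 mA

X_L = ωL = 30.02 Ω
X_C = 1/(ωC) = 53.52 Ω
Parallel: admittances add. Y = 1/R + 1/(jωL) + jωC
Y = (0.01059 − j0.01463) S
|Y| = 0.01806 S → |Z| = 1/|Y| = 55.38 Ω, ∠Z = −∠Y = 54.08°
I = V/|Z| = 23.3/55.38 = 420.8 mA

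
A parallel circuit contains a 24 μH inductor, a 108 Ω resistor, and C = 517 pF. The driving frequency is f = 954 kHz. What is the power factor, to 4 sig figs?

ω = 2πf = 5.994e+06 rad/s
X_L = ωL = 143.9 Ω
X_C = 1/(ωC) = 322.7 Ω
Parallel: admittances add. Y = 1/R + 1/(jωL) + jωC
Y = (0.009259 − j0.003852) S
|Y| = 0.01003 S → |Z| = 1/|Y| = 99.71 Ω, ∠Z = −∠Y = 22.59°
cos φ = cos(22.59°) = 0.9233

0.9233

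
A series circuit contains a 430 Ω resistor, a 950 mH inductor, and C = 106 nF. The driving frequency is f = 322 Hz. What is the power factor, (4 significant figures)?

0.1550

ω = 2πf = 2023 rad/s
X_L = ωL = 1922 Ω
X_C = 1/(ωC) = 4663 Ω
Net reactance X = X_L − X_C = -2741 Ω
Z = 430.0 − j2741 Ω
|Z| = √(430.0² + 2741²) = 2774 Ω
∠Z = arctan(-2741/430.0) = -81.08°
cos φ = cos(-81.08°) = 0.1550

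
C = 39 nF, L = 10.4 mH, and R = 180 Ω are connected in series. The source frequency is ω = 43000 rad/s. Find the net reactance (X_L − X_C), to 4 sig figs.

-149.1 Ω

X_L = ωL = 447.2 Ω
X_C = 1/(ωC) = 596.3 Ω
X = 447.2 − 596.3 = -149.1 Ω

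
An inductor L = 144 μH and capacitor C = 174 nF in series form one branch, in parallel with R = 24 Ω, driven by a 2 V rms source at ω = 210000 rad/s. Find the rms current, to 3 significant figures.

X_L = ωL = 30.2 Ω
X_C = 1/(ωC) = 27.4 Ω
Branch 1: Z₁ = R = 24.0 Ω
Branch 2 (series LC): Z₂ = j(X_L − X_C) = j2.87 Ω
Parallel: Z = Z₁Z₂/(Z₁+Z₂), |Z| = 2.85 Ω, ∠Z = 83.2°
I = V/|Z| = 2/2.85 = 701 mA

701 mA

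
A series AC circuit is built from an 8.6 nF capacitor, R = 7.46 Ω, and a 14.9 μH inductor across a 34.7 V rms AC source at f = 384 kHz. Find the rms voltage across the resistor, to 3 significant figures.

18.1 V

ω = 2πf = 2.413e+06 rad/s
X_L = ωL = 35.9 Ω
X_C = 1/(ωC) = 48.2 Ω
Net reactance X = X_L − X_C = -12.2 Ω
Z = 7.46 − j12.2 Ω
|Z| = √(7.46² + 12.2²) = 14.3 Ω
I = V/|Z| = 2.42 A
V_R = I·|Z_R| = 2.42 × 7.46 = 18.1 V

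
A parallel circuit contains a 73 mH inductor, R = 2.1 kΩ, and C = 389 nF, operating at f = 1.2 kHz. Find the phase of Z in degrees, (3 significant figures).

ω = 2πf = 7540 rad/s
X_L = ωL = 550 Ω
X_C = 1/(ωC) = 341 Ω
Parallel: admittances add. Y = 1/R + 1/(jωL) + jωC
Y = (0.000476 + j0.00112) S
|Y| = 0.00121 S → |Z| = 1/|Y| = 824 Ω, ∠Z = −∠Y = -66.9°

-66.9°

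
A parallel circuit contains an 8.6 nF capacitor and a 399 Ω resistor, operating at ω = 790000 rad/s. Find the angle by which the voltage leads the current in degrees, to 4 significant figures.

X_C = 1/(ωC) = 147.2 Ω
Parallel: admittances add. Y = 1/R + jωC
Y = (0.002506 + j0.006794) S
|Y| = 0.007242 S → |Z| = 1/|Y| = 138.1 Ω, ∠Z = −∠Y = -69.75°

-69.75°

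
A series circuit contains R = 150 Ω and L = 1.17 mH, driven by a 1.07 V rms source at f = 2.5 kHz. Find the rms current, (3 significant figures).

7.08 mA

ω = 2πf = 15710 rad/s
X_L = ωL = 18.4 Ω
Z = 150 + j18.4 Ω
|Z| = √(150² + 18.4²) = 151 Ω
I = V/|Z| = 1.07/151 = 7.08 mA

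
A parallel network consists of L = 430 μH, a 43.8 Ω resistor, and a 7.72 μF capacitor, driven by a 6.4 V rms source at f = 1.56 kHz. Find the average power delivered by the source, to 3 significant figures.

935 mW

ω = 2πf = 9802 rad/s
X_L = ωL = 4.21 Ω
X_C = 1/(ωC) = 13.2 Ω
Parallel: admittances add. Y = 1/R + 1/(jωL) + jωC
Y = (0.0228 − j0.162) S
|Y| = 0.163 S → |Z| = 1/|Y| = 6.13 Ω, ∠Z = −∠Y = 82.0°
I = V/|Z| = 1.04 A
P = VI cos φ = 6.4 × 1.04 × cos(82.0°) = 935 mW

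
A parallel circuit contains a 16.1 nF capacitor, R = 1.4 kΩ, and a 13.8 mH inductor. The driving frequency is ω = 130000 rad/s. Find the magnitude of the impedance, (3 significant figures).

590 Ω

X_L = ωL = 1790 Ω
X_C = 1/(ωC) = 478 Ω
Parallel: admittances add. Y = 1/R + 1/(jωL) + jωC
Y = (0.000714 + j0.00154) S
|Y| = 0.00169 S → |Z| = 1/|Y| = 590 Ω, ∠Z = −∠Y = -65.1°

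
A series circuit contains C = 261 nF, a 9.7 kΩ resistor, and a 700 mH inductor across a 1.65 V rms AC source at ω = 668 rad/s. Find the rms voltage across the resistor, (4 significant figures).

1.450 V

X_L = ωL = 467.6 Ω
X_C = 1/(ωC) = 5736 Ω
Net reactance X = X_L − X_C = -5268 Ω
Z = 9700 − j5268 Ω
|Z| = √(9700² + 5268²) = 11040 Ω
I = V/|Z| = 149.5 μA
V_R = I·|Z_R| = 0.0001495 × 9700 = 1.450 V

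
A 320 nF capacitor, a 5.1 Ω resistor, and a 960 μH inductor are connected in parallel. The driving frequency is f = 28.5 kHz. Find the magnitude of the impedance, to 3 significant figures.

4.93 Ω

ω = 2πf = 179100 rad/s
X_L = ωL = 172 Ω
X_C = 1/(ωC) = 17.5 Ω
Parallel: admittances add. Y = 1/R + 1/(jωL) + jωC
Y = (0.196 + j0.0515) S
|Y| = 0.203 S → |Z| = 1/|Y| = 4.93 Ω, ∠Z = −∠Y = -14.7°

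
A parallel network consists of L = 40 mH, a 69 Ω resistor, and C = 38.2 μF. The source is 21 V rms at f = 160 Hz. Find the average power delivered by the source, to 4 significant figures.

6.391 W

ω = 2πf = 1005 rad/s
X_L = ωL = 40.21 Ω
X_C = 1/(ωC) = 26.04 Ω
Parallel: admittances add. Y = 1/R + 1/(jωL) + jωC
Y = (0.01449 + j0.01353) S
|Y| = 0.01983 S → |Z| = 1/|Y| = 50.43 Ω, ∠Z = −∠Y = -43.04°
I = V/|Z| = 416.4 mA
P = VI cos φ = 21 × 0.4164 × cos(-43.04°) = 6.391 W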